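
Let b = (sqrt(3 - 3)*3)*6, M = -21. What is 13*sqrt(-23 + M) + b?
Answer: 26*I*sqrt(11) ≈ 86.232*I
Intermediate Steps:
b = 0 (b = (sqrt(0)*3)*6 = (0*3)*6 = 0*6 = 0)
13*sqrt(-23 + M) + b = 13*sqrt(-23 - 21) + 0 = 13*sqrt(-44) + 0 = 13*(2*I*sqrt(11)) + 0 = 26*I*sqrt(11) + 0 = 26*I*sqrt(11)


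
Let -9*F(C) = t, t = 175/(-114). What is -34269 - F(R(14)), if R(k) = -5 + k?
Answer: -35160169/1026 ≈ -34269.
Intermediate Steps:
t = -175/114 (t = 175*(-1/114) = -175/114 ≈ -1.5351)
F(C) = 175/1026 (F(C) = -1/9*(-175/114) = 175/1026)
-34269 - F(R(14)) = -34269 - 1*175/1026 = -34269 - 175/1026 = -35160169/1026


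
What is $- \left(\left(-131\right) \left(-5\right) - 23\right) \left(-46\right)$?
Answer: $29072$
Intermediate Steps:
$- \left(\left(-131\right) \left(-5\right) - 23\right) \left(-46\right) = - \left(655 - 23\right) \left(-46\right) = - 632 \left(-46\right) = \left(-1\right) \left(-29072\right) = 29072$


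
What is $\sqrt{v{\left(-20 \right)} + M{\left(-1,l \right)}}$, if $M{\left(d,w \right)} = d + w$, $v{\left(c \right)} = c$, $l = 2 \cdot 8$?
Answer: $i \sqrt{5} \approx 2.2361 i$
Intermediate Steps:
$l = 16$
$\sqrt{v{\left(-20 \right)} + M{\left(-1,l \right)}} = \sqrt{-20 + \left(-1 + 16\right)} = \sqrt{-20 + 15} = \sqrt{-5} = i \sqrt{5}$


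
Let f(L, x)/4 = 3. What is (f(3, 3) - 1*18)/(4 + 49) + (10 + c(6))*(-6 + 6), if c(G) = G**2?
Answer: -6/53 ≈ -0.11321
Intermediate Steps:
f(L, x) = 12 (f(L, x) = 4*3 = 12)
(f(3, 3) - 1*18)/(4 + 49) + (10 + c(6))*(-6 + 6) = (12 - 1*18)/(4 + 49) + (10 + 6**2)*(-6 + 6) = (12 - 18)/53 + (10 + 36)*0 = (1/53)*(-6) + 46*0 = -6/53 + 0 = -6/53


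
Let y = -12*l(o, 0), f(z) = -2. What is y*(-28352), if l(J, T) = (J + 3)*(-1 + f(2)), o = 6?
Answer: -9186048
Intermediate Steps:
l(J, T) = -9 - 3*J (l(J, T) = (J + 3)*(-1 - 2) = (3 + J)*(-3) = -9 - 3*J)
y = 324 (y = -12*(-9 - 3*6) = -12*(-9 - 18) = -12*(-27) = 324)
y*(-28352) = 324*(-28352) = -9186048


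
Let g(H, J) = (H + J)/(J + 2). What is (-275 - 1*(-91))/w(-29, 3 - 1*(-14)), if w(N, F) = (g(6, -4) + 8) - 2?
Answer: -184/5 ≈ -36.800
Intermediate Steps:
g(H, J) = (H + J)/(2 + J)
w(N, F) = 5 (w(N, F) = ((6 - 4)/(2 - 4) + 8) - 2 = (2/(-2) + 8) - 2 = (-½*2 + 8) - 2 = (-1 + 8) - 2 = 7 - 2 = 5)
(-275 - 1*(-91))/w(-29, 3 - 1*(-14)) = (-275 - 1*(-91))/5 = (-275 + 91)*(⅕) = -184*⅕ = -184/5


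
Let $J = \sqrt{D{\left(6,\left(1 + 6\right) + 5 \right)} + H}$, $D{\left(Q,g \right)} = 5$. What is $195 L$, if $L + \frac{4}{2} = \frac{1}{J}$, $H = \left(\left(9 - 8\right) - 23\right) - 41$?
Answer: $-390 - \frac{195 i \sqrt{58}}{58} \approx -390.0 - 25.605 i$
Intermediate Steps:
$H = -63$ ($H = \left(\left(9 - 8\right) - 23\right) - 41 = \left(1 - 23\right) - 41 = -22 - 41 = -63$)
$J = i \sqrt{58}$ ($J = \sqrt{5 - 63} = \sqrt{-58} = i \sqrt{58} \approx 7.6158 i$)
$L = -2 - \frac{i \sqrt{58}}{58}$ ($L = -2 + \frac{1}{i \sqrt{58}} = -2 - \frac{i \sqrt{58}}{58} \approx -2.0 - 0.13131 i$)
$195 L = 195 \left(-2 - \frac{i \sqrt{58}}{58}\right) = -390 - \frac{195 i \sqrt{58}}{58}$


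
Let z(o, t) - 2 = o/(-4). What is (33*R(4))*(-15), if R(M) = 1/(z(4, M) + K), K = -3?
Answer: 495/2 ≈ 247.50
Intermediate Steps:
z(o, t) = 2 - o/4 (z(o, t) = 2 + o/(-4) = 2 + o*(-1/4) = 2 - o/4)
R(M) = -1/2 (R(M) = 1/((2 - 1/4*4) - 3) = 1/((2 - 1) - 3) = 1/(1 - 3) = 1/(-2) = -1/2)
(33*R(4))*(-15) = (33*(-1/2))*(-15) = -33/2*(-15) = 495/2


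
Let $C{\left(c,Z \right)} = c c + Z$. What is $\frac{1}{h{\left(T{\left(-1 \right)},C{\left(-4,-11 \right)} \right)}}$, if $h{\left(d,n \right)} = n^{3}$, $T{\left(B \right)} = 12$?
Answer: $\frac{1}{125} \approx 0.008$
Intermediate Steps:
$C{\left(c,Z \right)} = Z + c^{2}$ ($C{\left(c,Z \right)} = c^{2} + Z = Z + c^{2}$)
$\frac{1}{h{\left(T{\left(-1 \right)},C{\left(-4,-11 \right)} \right)}} = \frac{1}{\left(-11 + \left(-4\right)^{2}\right)^{3}} = \frac{1}{\left(-11 + 16\right)^{3}} = \frac{1}{5^{3}} = \frac{1}{125}$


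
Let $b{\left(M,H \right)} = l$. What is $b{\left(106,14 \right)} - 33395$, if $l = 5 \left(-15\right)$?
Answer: $-33470$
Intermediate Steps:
$l = -75$
$b{\left(M,H \right)} = -75$
$b{\left(106,14 \right)} - 33395 = -75 - 33395 = -33470$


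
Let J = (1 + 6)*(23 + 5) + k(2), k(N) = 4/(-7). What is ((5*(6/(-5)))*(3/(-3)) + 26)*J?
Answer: 43776/7 ≈ 6253.7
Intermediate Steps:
k(N) = -4/7 (k(N) = 4*(-1/7) = -4/7)
J = 1368/7 (J = (1 + 6)*(23 + 5) - 4/7 = 7*28 - 4/7 = 196 - 4/7 = 1368/7 ≈ 195.43)
((5*(6/(-5)))*(3/(-3)) + 26)*J = ((5*(6/(-5)))*(3/(-3)) + 26)*(1368/7) = ((5*(6*(-1/5)))*(3*(-1/3)) + 26)*(1368/7) = ((5*(-6/5))*(-1) + 26)*(1368/7) = (-6*(-1) + 26)*(1368/7) = (6 + 26)*(1368/7) = 32*(1368/7) = 43776/7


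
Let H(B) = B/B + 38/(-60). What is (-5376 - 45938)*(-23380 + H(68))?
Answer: 17995537573/15 ≈ 1.1997e+9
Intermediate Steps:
H(B) = 11/30 (H(B) = 1 + 38*(-1/60) = 1 - 19/30 = 11/30)
(-5376 - 45938)*(-23380 + H(68)) = (-5376 - 45938)*(-23380 + 11/30) = -51314*(-701389/30) = 17995537573/15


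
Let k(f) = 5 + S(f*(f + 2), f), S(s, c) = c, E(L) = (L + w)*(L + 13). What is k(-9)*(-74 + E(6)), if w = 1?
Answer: -236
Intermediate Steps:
E(L) = (1 + L)*(13 + L) (E(L) = (L + 1)*(L + 13) = (1 + L)*(13 + L))
k(f) = 5 + f
k(-9)*(-74 + E(6)) = (5 - 9)*(-74 + (13 + 6² + 14*6)) = -4*(-74 + (13 + 36 + 84)) = -4*(-74 + 133) = -4*59 = -236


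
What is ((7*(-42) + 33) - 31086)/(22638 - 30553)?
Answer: 31347/7915 ≈ 3.9605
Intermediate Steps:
((7*(-42) + 33) - 31086)/(22638 - 30553) = ((-294 + 33) - 31086)/(-7915) = (-261 - 31086)*(-1/7915) = -31347*(-1/7915) = 31347/7915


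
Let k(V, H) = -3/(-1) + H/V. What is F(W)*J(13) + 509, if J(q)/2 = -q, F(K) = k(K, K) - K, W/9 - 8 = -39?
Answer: -6849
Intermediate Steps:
W = -279 (W = 72 + 9*(-39) = 72 - 351 = -279)
k(V, H) = 3 + H/V (k(V, H) = -3*(-1) + H/V = 3 + H/V)
F(K) = 4 - K (F(K) = (3 + K/K) - K = (3 + 1) - K = 4 - K)
J(q) = -2*q (J(q) = 2*(-q) = -2*q)
F(W)*J(13) + 509 = (4 - 1*(-279))*(-2*13) + 509 = (4 + 279)*(-26) + 509 = 283*(-26) + 509 = -7358 + 509 = -6849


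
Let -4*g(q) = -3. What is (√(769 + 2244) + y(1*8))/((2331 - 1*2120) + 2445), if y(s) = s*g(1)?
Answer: 3/1328 + √3013/2656 ≈ 0.022926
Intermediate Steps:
g(q) = ¾ (g(q) = -¼*(-3) = ¾)
y(s) = 3*s/4 (y(s) = s*(¾) = 3*s/4)
(√(769 + 2244) + y(1*8))/((2331 - 1*2120) + 2445) = (√(769 + 2244) + 3*(1*8)/4)/((2331 - 1*2120) + 2445) = (√3013 + (¾)*8)/((2331 - 2120) + 2445) = (√3013 + 6)/(211 + 2445) = (6 + √3013)/2656 = (6 + √3013)*(1/2656) = 3/1328 + √3013/2656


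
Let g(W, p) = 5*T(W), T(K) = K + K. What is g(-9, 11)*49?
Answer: -4410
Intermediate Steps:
T(K) = 2*K
g(W, p) = 10*W (g(W, p) = 5*(2*W) = 10*W)
g(-9, 11)*49 = (10*(-9))*49 = -90*49 = -4410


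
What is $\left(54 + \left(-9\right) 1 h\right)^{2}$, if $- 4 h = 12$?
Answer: $6561$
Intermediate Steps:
$h = -3$ ($h = \left(- \frac{1}{4}\right) 12 = -3$)
$\left(54 + \left(-9\right) 1 h\right)^{2} = \left(54 + \left(-9\right) 1 \left(-3\right)\right)^{2} = \left(54 - -27\right)^{2} = \left(54 + 27\right)^{2} = 81^{2} = 6561$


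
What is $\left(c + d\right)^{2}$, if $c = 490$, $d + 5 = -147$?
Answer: $114244$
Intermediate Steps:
$d = -152$ ($d = -5 - 147 = -152$)
$\left(c + d\right)^{2} = \left(490 - 152\right)^{2} = 338^{2} = 114244$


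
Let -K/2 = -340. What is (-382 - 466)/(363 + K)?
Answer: -848/1043 ≈ -0.81304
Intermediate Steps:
K = 680 (K = -2*(-340) = 680)
(-382 - 466)/(363 + K) = (-382 - 466)/(363 + 680) = -848/1043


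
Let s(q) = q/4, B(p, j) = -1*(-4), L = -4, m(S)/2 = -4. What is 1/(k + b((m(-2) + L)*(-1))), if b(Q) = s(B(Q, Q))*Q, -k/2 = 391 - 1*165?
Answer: -1/440 ≈ -0.0022727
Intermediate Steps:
m(S) = -8 (m(S) = 2*(-4) = -8)
k = -452 (k = -2*(391 - 1*165) = -2*(391 - 165) = -2*226 = -452)
B(p, j) = 4
s(q) = q/4 (s(q) = q*(1/4) = q/4)
b(Q) = Q (b(Q) = ((1/4)*4)*Q = 1*Q = Q)
1/(k + b((m(-2) + L)*(-1))) = 1/(-452 + (-8 - 4)*(-1)) = 1/(-452 - 12*(-1)) = 1/(-452 + 12) = 1/(-440) = -1/440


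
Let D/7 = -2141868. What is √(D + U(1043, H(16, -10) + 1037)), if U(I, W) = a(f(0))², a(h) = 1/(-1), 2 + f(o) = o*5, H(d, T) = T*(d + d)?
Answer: 5*I*√599723 ≈ 3872.1*I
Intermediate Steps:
H(d, T) = 2*T*d (H(d, T) = T*(2*d) = 2*T*d)
f(o) = -2 + 5*o (f(o) = -2 + o*5 = -2 + 5*o)
D = -14993076 (D = 7*(-2141868) = -14993076)
a(h) = -1
U(I, W) = 1 (U(I, W) = (-1)² = 1)
√(D + U(1043, H(16, -10) + 1037)) = √(-14993076 + 1) = √(-14993075) = 5*I*√599723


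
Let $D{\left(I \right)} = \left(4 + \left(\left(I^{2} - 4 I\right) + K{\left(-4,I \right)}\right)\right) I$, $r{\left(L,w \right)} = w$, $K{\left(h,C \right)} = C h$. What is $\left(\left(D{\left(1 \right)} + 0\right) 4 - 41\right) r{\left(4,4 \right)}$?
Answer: $-212$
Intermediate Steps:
$D{\left(I \right)} = I \left(4 + I^{2} - 8 I\right)$ ($D{\left(I \right)} = \left(4 + \left(\left(I^{2} - 4 I\right) + I \left(-4\right)\right)\right) I = \left(4 - \left(- I^{2} + 8 I\right)\right) I = \left(4 + \left(I^{2} - 8 I\right)\right) I = \left(4 + I^{2} - 8 I\right) I = I \left(4 + I^{2} - 8 I\right)$)
$\left(\left(D{\left(1 \right)} + 0\right) 4 - 41\right) r{\left(4,4 \right)} = \left(\left(1 \left(4 + 1^{2} - 8\right) + 0\right) 4 - 41\right) 4 = \left(\left(1 \left(4 + 1 - 8\right) + 0\right) 4 - 41\right) 4 = \left(\left(1 \left(-3\right) + 0\right) 4 - 41\right) 4 = \left(\left(-3 + 0\right) 4 - 41\right) 4 = \left(\left(-3\right) 4 - 41\right) 4 = \left(-12 - 41\right) 4 = \left(-53\right) 4 = -212$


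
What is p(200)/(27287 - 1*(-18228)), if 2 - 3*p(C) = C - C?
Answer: 2/136545 ≈ 1.4647e-5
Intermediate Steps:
p(C) = 2/3 (p(C) = 2/3 - (C - C)/3 = 2/3 - 1/3*0 = 2/3 + 0 = 2/3)
p(200)/(27287 - 1*(-18228)) = 2/(3*(27287 - 1*(-18228))) = 2/(3*(27287 + 18228)) = (2/3)/45515 = (2/3)*(1/45515) = 2/136545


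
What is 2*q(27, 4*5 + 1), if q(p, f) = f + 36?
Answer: 114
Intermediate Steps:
q(p, f) = 36 + f
2*q(27, 4*5 + 1) = 2*(36 + (4*5 + 1)) = 2*(36 + (20 + 1)) = 2*(36 + 21) = 2*57 = 114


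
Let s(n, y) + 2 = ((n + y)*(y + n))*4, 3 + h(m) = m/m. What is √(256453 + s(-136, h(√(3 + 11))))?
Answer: √332627 ≈ 576.74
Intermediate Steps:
h(m) = -2 (h(m) = -3 + m/m = -3 + 1 = -2)
s(n, y) = -2 + 4*(n + y)² (s(n, y) = -2 + ((n + y)*(y + n))*4 = -2 + ((n + y)*(n + y))*4 = -2 + (n + y)²*4 = -2 + 4*(n + y)²)
√(256453 + s(-136, h(√(3 + 11)))) = √(256453 + (-2 + 4*(-136 - 2)²)) = √(256453 + (-2 + 4*(-138)²)) = √(256453 + (-2 + 4*19044)) = √(256453 + (-2 + 76176)) = √(256453 + 76174) = √332627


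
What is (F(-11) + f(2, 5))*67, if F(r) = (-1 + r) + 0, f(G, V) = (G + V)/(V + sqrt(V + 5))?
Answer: -1943/3 - 469*sqrt(10)/15 ≈ -746.54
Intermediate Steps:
f(G, V) = (G + V)/(V + sqrt(5 + V))
F(r) = -1 + r
(F(-11) + f(2, 5))*67 = ((-1 - 11) + (2 + 5)/(5 + sqrt(5 + 5)))*67 = (-12 + 7/(5 + sqrt(10)))*67 = -804 + 469/(5 + sqrt(10))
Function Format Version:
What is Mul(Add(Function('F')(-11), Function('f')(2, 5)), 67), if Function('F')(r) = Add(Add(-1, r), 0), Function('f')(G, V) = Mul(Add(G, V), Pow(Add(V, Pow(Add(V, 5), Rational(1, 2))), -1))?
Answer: Add(Rational(-1943, 3), Mul(Rational(-469, 15), Pow(10, Rational(1, 2)))) ≈ -746.54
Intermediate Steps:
Function('f')(G, V) = Mul(Pow(Add(V, Pow(Add(5, V), Rational(1, 2))), -1), Add(G, V)) (Function('f')(G, V) = Mul(Add(G, V), Pow(Add(V, Pow(Add(5, V), Rational(1, 2))), -1)) = Mul(Pow(Add(V, Pow(Add(5, V), Rational(1, 2))), -1), Add(G, V)))
Function('F')(r) = Add(-1, r)
Mul(Add(Function('F')(-11), Function('f')(2, 5)), 67) = Mul(Add(Add(-1, -11), Mul(Pow(Add(5, Pow(Add(5, 5), Rational(1, 2))), -1), Add(2, 5))), 67) = Mul(Add(-12, Mul(Pow(Add(5, Pow(10, Rational(1, 2))), -1), 7)), 67) = Mul(Add(-12, Mul(7, Pow(Add(5, Pow(10, Rational(1, 2))), -1))), 67) = Add(-804, Mul(469, Pow(Add(5, Pow(10, Rational(1, 2))), -1)))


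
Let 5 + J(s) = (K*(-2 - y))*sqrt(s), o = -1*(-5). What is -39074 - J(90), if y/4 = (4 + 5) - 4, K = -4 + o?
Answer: -39069 + 66*sqrt(10) ≈ -38860.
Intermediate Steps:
o = 5
K = 1 (K = -4 + 5 = 1)
y = 20 (y = 4*((4 + 5) - 4) = 4*(9 - 4) = 4*5 = 20)
J(s) = -5 - 22*sqrt(s) (J(s) = -5 + (1*(-2 - 1*20))*sqrt(s) = -5 + (1*(-2 - 20))*sqrt(s) = -5 + (1*(-22))*sqrt(s) = -5 - 22*sqrt(s))
-39074 - J(90) = -39074 - (-5 - 66*sqrt(10)) = -39074 + (5 + 66*sqrt(10)) = -39069 + 66*sqrt(10)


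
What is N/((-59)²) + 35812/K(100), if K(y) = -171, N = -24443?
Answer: -128841325/595251 ≈ -216.45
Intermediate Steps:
N/((-59)²) + 35812/K(100) = -24443/((-59)²) + 35812/(-171) = -24443/3481 + 35812*(-1/171) = -24443*1/3481 - 35812/171 = -24443/3481 - 35812/171 = -128841325/595251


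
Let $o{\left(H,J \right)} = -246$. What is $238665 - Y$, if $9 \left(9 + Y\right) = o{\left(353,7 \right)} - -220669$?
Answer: $\frac{1927643}{9} \approx 2.1418 \cdot 10^{5}$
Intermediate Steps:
$Y = \frac{220342}{9}$ ($Y = -9 + \frac{-246 - -220669}{9} = -9 + \frac{-246 + 220669}{9} = -9 + \frac{1}{9} \cdot 220423 = -9 + \frac{220423}{9} = \frac{220342}{9} \approx 24482.0$)
$238665 - Y = 238665 - \frac{220342}{9} = \frac{1927643}{9}$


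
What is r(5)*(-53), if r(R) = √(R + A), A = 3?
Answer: -106*√2 ≈ -149.91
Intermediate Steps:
r(R) = √(3 + R) (r(R) = √(R + 3) = √(3 + R))
r(5)*(-53) = √(3 + 5)*(-53) = √8*(-53) = (2*√2)*(-53) = -106*√2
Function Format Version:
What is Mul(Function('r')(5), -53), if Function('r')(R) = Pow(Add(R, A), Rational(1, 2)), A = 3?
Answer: Mul(-106, Pow(2, Rational(1, 2))) ≈ -149.91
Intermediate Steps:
Function('r')(R) = Pow(Add(3, R), Rational(1, 2)) (Function('r')(R) = Pow(Add(R, 3), Rational(1, 2)) = Pow(Add(3, R), Rational(1, 2)))
Mul(Function('r')(5), -53) = Mul(Pow(Add(3, 5), Rational(1, 2)), -53) = Mul(Pow(8, Rational(1, 2)), -53) = Mul(Mul(2, Pow(2, Rational(1, 2))), -53) = Mul(-106, Pow(2, Rational(1, 2)))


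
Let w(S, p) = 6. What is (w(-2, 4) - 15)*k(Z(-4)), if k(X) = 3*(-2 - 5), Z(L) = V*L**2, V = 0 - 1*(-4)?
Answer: 189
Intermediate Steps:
V = 4 (V = 0 + 4 = 4)
Z(L) = 4*L**2
k(X) = -21 (k(X) = 3*(-7) = -21)
(w(-2, 4) - 15)*k(Z(-4)) = (6 - 15)*(-21) = -9*(-21) = 189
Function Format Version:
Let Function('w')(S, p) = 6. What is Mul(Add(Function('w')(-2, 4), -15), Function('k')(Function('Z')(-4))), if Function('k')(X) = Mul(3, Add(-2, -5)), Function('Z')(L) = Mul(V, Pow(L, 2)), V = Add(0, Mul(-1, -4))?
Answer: 189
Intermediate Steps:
V = 4 (V = Add(0, 4) = 4)
Function('Z')(L) = Mul(4, Pow(L, 2))
Function('k')(X) = -21 (Function('k')(X) = Mul(3, -7) = -21)
Mul(Add(Function('w')(-2, 4), -15), Function('k')(Function('Z')(-4))) = Mul(Add(6, -15), -21) = Mul(-9, -21) = 189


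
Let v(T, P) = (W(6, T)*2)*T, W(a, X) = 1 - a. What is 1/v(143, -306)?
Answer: -1/1430 ≈ -0.00069930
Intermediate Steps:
v(T, P) = -10*T (v(T, P) = ((1 - 1*6)*2)*T = ((1 - 6)*2)*T = (-5*2)*T = -10*T)
1/v(143, -306) = 1/(-10*143) = 1/(-1430) = -1/1430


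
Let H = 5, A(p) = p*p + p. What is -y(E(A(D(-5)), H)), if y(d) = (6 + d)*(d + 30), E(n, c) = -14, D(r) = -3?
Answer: 128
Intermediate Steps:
A(p) = p + p**2 (A(p) = p**2 + p = p + p**2)
y(d) = (6 + d)*(30 + d)
-y(E(A(D(-5)), H)) = -(180 + (-14)**2 + 36*(-14)) = -(180 + 196 - 504) = -1*(-128) = 128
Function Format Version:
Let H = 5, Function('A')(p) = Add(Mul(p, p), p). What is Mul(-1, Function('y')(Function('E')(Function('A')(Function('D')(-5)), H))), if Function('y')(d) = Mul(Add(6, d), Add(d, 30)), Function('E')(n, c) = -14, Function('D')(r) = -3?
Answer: 128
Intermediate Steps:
Function('A')(p) = Add(p, Pow(p, 2)) (Function('A')(p) = Add(Pow(p, 2), p) = Add(p, Pow(p, 2)))
Function('y')(d) = Mul(Add(6, d), Add(30, d))
Mul(-1, Function('y')(Function('E')(Function('A')(Function('D')(-5)), H))) = Mul(-1, Add(180, Pow(-14, 2), Mul(36, -14))) = Mul(-1, Add(180, 196, -504)) = Mul(-1, -128) = 128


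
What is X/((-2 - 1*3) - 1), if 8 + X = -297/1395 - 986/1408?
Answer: 972607/654720 ≈ 1.4855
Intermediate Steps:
X = -972607/109120 (X = -8 + (-297/1395 - 986/1408) = -8 + (-297*1/1395 - 986*1/1408) = -8 + (-33/155 - 493/704) = -8 - 99647/109120 = -972607/109120 ≈ -8.9132)
X/((-2 - 1*3) - 1) = -972607/(109120*((-2 - 1*3) - 1)) = -972607/(109120*((-2 - 3) - 1)) = -972607/(109120*(-5 - 1)) = -972607/109120/(-6) = -972607/109120*(-⅙) = 972607/654720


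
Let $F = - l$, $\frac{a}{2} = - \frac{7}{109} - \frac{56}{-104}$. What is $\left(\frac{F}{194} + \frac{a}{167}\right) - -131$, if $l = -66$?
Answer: $\frac{3014911228}{22953983} \approx 131.35$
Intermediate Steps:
$a = \frac{1344}{1417}$ ($a = 2 \left(- \frac{7}{109} - \frac{56}{-104}\right) = 2 \left(\left(-7\right) \frac{1}{109} - - \frac{7}{13}\right) = 2 \left(- \frac{7}{109} + \frac{7}{13}\right) = 2 \cdot \frac{672}{1417} = \frac{1344}{1417} \approx 0.94848$)
$F = 66$ ($F = \left(-1\right) \left(-66\right) = 66$)
$\left(\frac{F}{194} + \frac{a}{167}\right) - -131 = \left(\frac{66}{194} + \frac{1344}{1417 \cdot 167}\right) - -131 = \left(66 \cdot \frac{1}{194} + \frac{1344}{1417} \cdot \frac{1}{167}\right) + 131 = \left(\frac{33}{97} + \frac{1344}{236639}\right) + 131 = \frac{7939455}{22953983} + 131 = \frac{3014911228}{22953983}$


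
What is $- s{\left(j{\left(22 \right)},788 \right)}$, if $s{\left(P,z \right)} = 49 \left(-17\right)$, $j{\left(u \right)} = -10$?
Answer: $833$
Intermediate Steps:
$s{\left(P,z \right)} = -833$
$- s{\left(j{\left(22 \right)},788 \right)} = \left(-1\right) \left(-833\right) = 833$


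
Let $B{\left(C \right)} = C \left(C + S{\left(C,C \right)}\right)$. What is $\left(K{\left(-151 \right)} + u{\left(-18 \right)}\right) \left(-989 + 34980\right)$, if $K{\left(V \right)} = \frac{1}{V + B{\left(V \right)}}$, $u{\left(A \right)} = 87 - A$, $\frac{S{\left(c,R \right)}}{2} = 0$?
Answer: $\frac{80839129741}{22650} \approx 3.5691 \cdot 10^{6}$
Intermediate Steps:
$S{\left(c,R \right)} = 0$ ($S{\left(c,R \right)} = 2 \cdot 0 = 0$)
$B{\left(C \right)} = C^{2}$ ($B{\left(C \right)} = C \left(C + 0\right) = C C = C^{2}$)
$K{\left(V \right)} = \frac{1}{V + V^{2}}$
$\left(K{\left(-151 \right)} + u{\left(-18 \right)}\right) \left(-989 + 34980\right) = \left(\frac{1}{\left(-151\right) \left(1 - 151\right)} + \left(87 - -18\right)\right) \left(-989 + 34980\right) = \left(- \frac{1}{151 \left(-150\right)} + \left(87 + 18\right)\right) 33991 = \left(\left(- \frac{1}{151}\right) \left(- \frac{1}{150}\right) + 105\right) 33991 = \left(\frac{1}{22650} + 105\right) 33991 = \frac{2378251}{22650} \cdot 33991 = \frac{80839129741}{22650}$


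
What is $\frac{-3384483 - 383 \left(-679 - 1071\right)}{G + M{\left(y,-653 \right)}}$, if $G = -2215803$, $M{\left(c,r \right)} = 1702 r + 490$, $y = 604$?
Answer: $\frac{2714233}{3326719} \approx 0.81589$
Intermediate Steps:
$M{\left(c,r \right)} = 490 + 1702 r$
$\frac{-3384483 - 383 \left(-679 - 1071\right)}{G + M{\left(y,-653 \right)}} = \frac{-3384483 - 383 \left(-679 - 1071\right)}{-2215803 + \left(490 + 1702 \left(-653\right)\right)} = \frac{-3384483 - -670250}{-2215803 + \left(490 - 1111406\right)} = \frac{-3384483 + 670250}{-2215803 - 1110916} = - \frac{2714233}{-3326719} = \left(-2714233\right) \left(- \frac{1}{3326719}\right) = \frac{2714233}{3326719}$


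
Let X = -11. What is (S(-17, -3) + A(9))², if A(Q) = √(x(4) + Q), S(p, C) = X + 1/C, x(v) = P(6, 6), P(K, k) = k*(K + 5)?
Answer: 1831/9 - 340*√3/3 ≈ 7.1454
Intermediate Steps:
P(K, k) = k*(5 + K)
x(v) = 66 (x(v) = 6*(5 + 6) = 6*11 = 66)
S(p, C) = -11 + 1/C
A(Q) = √(66 + Q)
(S(-17, -3) + A(9))² = ((-11 + 1/(-3)) + √(66 + 9))² = ((-11 - ⅓) + √75)² = (-34/3 + 5*√3)²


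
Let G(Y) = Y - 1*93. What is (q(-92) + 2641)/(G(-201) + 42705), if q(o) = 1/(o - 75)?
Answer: 441046/7082637 ≈ 0.062271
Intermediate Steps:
q(o) = 1/(-75 + o)
G(Y) = -93 + Y (G(Y) = Y - 93 = -93 + Y)
(q(-92) + 2641)/(G(-201) + 42705) = (1/(-75 - 92) + 2641)/((-93 - 201) + 42705) = (1/(-167) + 2641)/(-294 + 42705) = (-1/167 + 2641)/42411 = (441046/167)*(1/42411) = 441046/7082637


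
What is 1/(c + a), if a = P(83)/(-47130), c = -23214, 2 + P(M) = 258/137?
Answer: -3228405/74944193662 ≈ -4.3077e-5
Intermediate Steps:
P(M) = -16/137 (P(M) = -2 + 258/137 = -16/137)
a = 8/3228405 (a = -16/137/(-47130) = -16/137*(-1/47130) = 8/3228405 ≈ 2.4780e-6)
1/(c + a) = 1/(-23214 + 8/3228405) = 1/(-74944193662/3228405) = -3228405/74944193662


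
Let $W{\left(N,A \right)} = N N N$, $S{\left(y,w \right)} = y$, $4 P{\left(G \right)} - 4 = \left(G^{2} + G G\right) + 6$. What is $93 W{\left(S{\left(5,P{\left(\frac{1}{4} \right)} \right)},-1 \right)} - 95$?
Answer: $11530$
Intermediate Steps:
$P{\left(G \right)} = \frac{5}{2} + \frac{G^{2}}{2}$ ($P{\left(G \right)} = 1 + \frac{\left(G^{2} + G G\right) + 6}{4} = 1 + \frac{\left(G^{2} + G^{2}\right) + 6}{4} = 1 + \frac{2 G^{2} + 6}{4} = 1 + \frac{6 + 2 G^{2}}{4} = 1 + \left(\frac{3}{2} + \frac{G^{2}}{2}\right) = \frac{5}{2} + \frac{G^{2}}{2}$)
$W{\left(N,A \right)} = N^{3}$ ($W{\left(N,A \right)} = N^{2} N = N^{3}$)
$93 W{\left(S{\left(5,P{\left(\frac{1}{4} \right)} \right)},-1 \right)} - 95 = 93 \cdot 5^{3} - 95 = 93 \cdot 125 - 95 = 11625 - 95 = 11530$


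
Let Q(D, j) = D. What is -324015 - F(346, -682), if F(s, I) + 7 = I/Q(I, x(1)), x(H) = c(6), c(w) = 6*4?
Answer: -324009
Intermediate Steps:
c(w) = 24
x(H) = 24
F(s, I) = -6 (F(s, I) = -7 + I/I = -7 + 1 = -6)
-324015 - F(346, -682) = -324015 - 1*(-6) = -324015 + 6 = -324009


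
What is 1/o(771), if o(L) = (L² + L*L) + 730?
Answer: 1/1189612 ≈ 8.4061e-7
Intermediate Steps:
o(L) = 730 + 2*L² (o(L) = (L² + L²) + 730 = 2*L² + 730 = 730 + 2*L²)
1/o(771) = 1/(730 + 2*771²) = 1/(730 + 2*594441) = 1/(730 + 1188882) = 1/1189612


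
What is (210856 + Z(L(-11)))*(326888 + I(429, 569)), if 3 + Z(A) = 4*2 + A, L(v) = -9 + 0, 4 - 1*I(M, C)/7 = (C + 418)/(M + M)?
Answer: 9856874821698/143 ≈ 6.8929e+10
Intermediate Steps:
I(M, C) = 28 - 7*(418 + C)/(2*M) (I(M, C) = 28 - 7*(C + 418)/(M + M) = 28 - 7*(418 + C)/(2*M))
L(v) = -9
Z(A) = 5 + A (Z(A) = -3 + (4*2 + A) = -3 + (8 + A) = 5 + A)
(210856 + Z(L(-11)))*(326888 + I(429, 569)) = (210856 + (5 - 9))*(326888 + (7/2)*(-418 - 1*569 + 8*429)/429) = (210856 - 4)*(326888 + (7/2)*(1/429)*(-418 - 569 + 3432)) = 210852*(326888 + (7/2)*(1/429)*2445) = 210852*(326888 + 5705/286) = 210852*(93495673/286) = 9856874821698/143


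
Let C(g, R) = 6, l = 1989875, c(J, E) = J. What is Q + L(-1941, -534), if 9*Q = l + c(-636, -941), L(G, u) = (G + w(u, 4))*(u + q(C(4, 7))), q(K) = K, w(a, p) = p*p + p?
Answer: 11117831/9 ≈ 1.2353e+6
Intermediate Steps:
w(a, p) = p + p² (w(a, p) = p² + p = p + p²)
L(G, u) = (6 + u)*(20 + G) (L(G, u) = (G + 4*(1 + 4))*(u + 6) = (G + 4*5)*(6 + u) = (G + 20)*(6 + u) = (20 + G)*(6 + u) = (6 + u)*(20 + G))
Q = 1989239/9 (Q = (1989875 - 636)/9 = (⅑)*1989239 = 1989239/9 ≈ 2.2103e+5)
Q + L(-1941, -534) = 1989239/9 + (120 + 6*(-1941) + 20*(-534) - 1941*(-534)) = 1989239/9 + (120 - 11646 - 10680 + 1036494) = 1989239/9 + 1014288 = 11117831/9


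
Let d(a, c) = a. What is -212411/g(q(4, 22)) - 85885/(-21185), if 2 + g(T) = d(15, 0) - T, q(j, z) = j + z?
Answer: 900208708/55081 ≈ 16343.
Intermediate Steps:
g(T) = 13 - T (g(T) = -2 + (15 - T) = 13 - T)
-212411/g(q(4, 22)) - 85885/(-21185) = -212411/(13 - (4 + 22)) - 85885/(-21185) = -212411/(13 - 1*26) - 85885*(-1/21185) = -212411/(13 - 26) + 17177/4237 = -212411/(-13) + 17177/4237 = -212411*(-1/13) + 17177/4237 = 212411/13 + 17177/4237 = 900208708/55081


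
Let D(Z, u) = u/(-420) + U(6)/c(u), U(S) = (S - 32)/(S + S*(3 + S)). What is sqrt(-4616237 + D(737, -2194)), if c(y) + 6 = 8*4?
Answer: I*sqrt(22619535785)/70 ≈ 2148.5*I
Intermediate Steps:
c(y) = 26 (c(y) = -6 + 8*4 = -6 + 32 = 26)
U(S) = (-32 + S)/(S + S*(3 + S))
D(Z, u) = -1/60 - u/420 (D(Z, u) = u/(-420) + ((-32 + 6)/(6*(4 + 6)))/26 = u*(-1/420) + ((1/6)*(-26)/10)*(1/26) = -u/420 + ((1/6)*(1/10)*(-26))*(1/26) = -u/420 - 13/30*1/26 = -u/420 - 1/60 = -1/60 - u/420)
sqrt(-4616237 + D(737, -2194)) = sqrt(-4616237 + (-1/60 - 1/420*(-2194))) = sqrt(-4616237 + (-1/60 + 1097/210)) = sqrt(-4616237 + 729/140) = sqrt(-646272451/140) = I*sqrt(22619535785)/70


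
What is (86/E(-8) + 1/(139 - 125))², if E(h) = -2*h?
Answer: 93025/3136 ≈ 29.664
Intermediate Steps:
(86/E(-8) + 1/(139 - 125))² = (86/((-2*(-8))) + 1/(139 - 125))² = (86/16 + 1/14)² = (86*(1/16) + 1/14)² = (43/8 + 1/14)² = (305/56)² = 93025/3136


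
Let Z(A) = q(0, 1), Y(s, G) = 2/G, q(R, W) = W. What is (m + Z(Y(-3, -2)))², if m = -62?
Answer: 3721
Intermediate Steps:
Z(A) = 1
(m + Z(Y(-3, -2)))² = (-62 + 1)² = (-61)² = 3721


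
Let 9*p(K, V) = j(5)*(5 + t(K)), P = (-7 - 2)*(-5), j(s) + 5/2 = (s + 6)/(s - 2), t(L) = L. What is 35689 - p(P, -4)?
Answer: 963428/27 ≈ 35683.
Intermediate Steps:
j(s) = -5/2 + (6 + s)/(-2 + s) (j(s) = -5/2 + (s + 6)/(s - 2) = -5/2 + (6 + s)/(-2 + s))
P = 45 (P = -9*(-5) = 45)
p(K, V) = 35/54 + 7*K/54 (p(K, V) = (((22 - 3*5)/(2*(-2 + 5)))*(5 + K))/9 = (((½)*(22 - 15)/3)*(5 + K))/9 = (((½)*(⅓)*7)*(5 + K))/9 = (7*(5 + K)/6)/9 = (35/6 + 7*K/6)/9 = 35/54 + 7*K/54)
35689 - p(P, -4) = 35689 - (35/54 + (7/54)*45) = 35689 - (35/54 + 35/6) = 35689 - 1*175/27 = 35689 - 175/27 = 963428/27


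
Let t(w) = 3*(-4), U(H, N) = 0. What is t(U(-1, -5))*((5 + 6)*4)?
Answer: -528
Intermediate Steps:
t(w) = -12
t(U(-1, -5))*((5 + 6)*4) = -12*(5 + 6)*4 = -132*4 = -12*44 = -528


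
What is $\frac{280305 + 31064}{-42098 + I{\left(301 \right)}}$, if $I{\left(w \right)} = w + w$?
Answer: $- \frac{311369}{41496} \approx -7.5036$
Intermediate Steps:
$I{\left(w \right)} = 2 w$
$\frac{280305 + 31064}{-42098 + I{\left(301 \right)}} = \frac{280305 + 31064}{-42098 + 2 \cdot 301} = \frac{311369}{-42098 + 602} = \frac{311369}{-41496} = 311369 \left(- \frac{1}{41496}\right) = - \frac{311369}{41496}$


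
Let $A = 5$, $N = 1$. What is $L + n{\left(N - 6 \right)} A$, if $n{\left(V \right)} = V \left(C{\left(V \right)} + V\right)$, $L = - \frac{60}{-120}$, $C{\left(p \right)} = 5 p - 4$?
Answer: $\frac{1701}{2} \approx 850.5$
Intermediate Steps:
$C{\left(p \right)} = -4 + 5 p$
$L = \frac{1}{2}$ ($L = \left(-60\right) \left(- \frac{1}{120}\right) = \frac{1}{2} \approx 0.5$)
$n{\left(V \right)} = V \left(-4 + 6 V\right)$ ($n{\left(V \right)} = V \left(\left(-4 + 5 V\right) + V\right) = V \left(-4 + 6 V\right)$)
$L + n{\left(N - 6 \right)} A = \frac{1}{2} + 2 \left(1 - 6\right) \left(-2 + 3 \left(1 - 6\right)\right) 5 = \frac{1}{2} + 2 \left(-5\right) \left(-2 + 3 \left(-5\right)\right) 5 = \frac{1}{2} + 2 \left(-5\right) \left(-2 - 15\right) 5 = \frac{1}{2} + 2 \left(-5\right) \left(-17\right) 5 = \frac{1}{2} + 170 \cdot 5 = \frac{1}{2} + 850 = \frac{1701}{2}$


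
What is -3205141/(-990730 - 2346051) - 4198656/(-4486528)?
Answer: 221796487553/116957510831 ≈ 1.8964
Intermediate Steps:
-3205141/(-990730 - 2346051) - 4198656/(-4486528) = -3205141/(-3336781) - 4198656*(-1/4486528) = -3205141*(-1/3336781) + 32802/35051 = 3205141/3336781 + 32802/35051 = 221796487553/116957510831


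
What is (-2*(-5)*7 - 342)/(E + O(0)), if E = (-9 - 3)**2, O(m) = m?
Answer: -17/9 ≈ -1.8889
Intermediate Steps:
E = 144 (E = (-12)**2 = 144)
(-2*(-5)*7 - 342)/(E + O(0)) = (-2*(-5)*7 - 342)/(144 + 0) = (10*7 - 342)/144 = (70 - 342)*(1/144) = -272*1/144 = -17/9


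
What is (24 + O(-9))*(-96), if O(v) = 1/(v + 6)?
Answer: -2272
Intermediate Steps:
O(v) = 1/(6 + v)
(24 + O(-9))*(-96) = (24 + 1/(6 - 9))*(-96) = (24 + 1/(-3))*(-96) = (24 - ⅓)*(-96) = (71/3)*(-96) = -2272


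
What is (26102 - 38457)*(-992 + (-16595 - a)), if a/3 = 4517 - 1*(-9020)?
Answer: 719036290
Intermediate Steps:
a = 40611 (a = 3*(4517 - 1*(-9020)) = 3*(4517 + 9020) = 3*13537 = 40611)
(26102 - 38457)*(-992 + (-16595 - a)) = (26102 - 38457)*(-992 + (-16595 - 1*40611)) = -12355*(-992 + (-16595 - 40611)) = -12355*(-992 - 57206) = -12355*(-58198) = 719036290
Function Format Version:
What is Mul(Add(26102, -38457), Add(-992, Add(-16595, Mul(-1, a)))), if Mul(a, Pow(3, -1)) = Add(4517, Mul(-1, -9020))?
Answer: 719036290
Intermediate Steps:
a = 40611 (a = Mul(3, Add(4517, Mul(-1, -9020))) = Mul(3, Add(4517, 9020)) = Mul(3, 13537) = 40611)
Mul(Add(26102, -38457), Add(-992, Add(-16595, Mul(-1, a)))) = Mul(Add(26102, -38457), Add(-992, Add(-16595, Mul(-1, 40611)))) = Mul(-12355, Add(-992, Add(-16595, -40611))) = Mul(-12355, Add(-992, -57206)) = Mul(-12355, -58198) = 719036290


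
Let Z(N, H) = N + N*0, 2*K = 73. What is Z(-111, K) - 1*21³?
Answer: -9372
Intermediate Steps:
K = 73/2 (K = (½)*73 = 73/2 ≈ 36.500)
Z(N, H) = N (Z(N, H) = N + 0 = N)
Z(-111, K) - 1*21³ = -111 - 1*21³ = -111 - 1*9261 = -111 - 9261 = -9372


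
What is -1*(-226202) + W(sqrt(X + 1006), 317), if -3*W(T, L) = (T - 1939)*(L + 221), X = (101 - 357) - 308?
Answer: 1721788/3 - 538*sqrt(442)/3 ≈ 5.7016e+5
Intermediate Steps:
X = -564 (X = -256 - 308 = -564)
W(T, L) = -(-1939 + T)*(221 + L)/3 (W(T, L) = -(T - 1939)*(L + 221)/3 = -(-1939 + T)*(221 + L)/3)
-1*(-226202) + W(sqrt(X + 1006), 317) = -1*(-226202) + (428519/3 - 221*sqrt(-564 + 1006)/3 + (1939/3)*317 - 1/3*317*sqrt(-564 + 1006)) = 226202 + (428519/3 - 221*sqrt(442)/3 + 614663/3 - 1/3*317*sqrt(442)) = 226202 + (428519/3 - 221*sqrt(442)/3 + 614663/3 - 317*sqrt(442)/3) = 226202 + (1043182/3 - 538*sqrt(442)/3) = 1721788/3 - 538*sqrt(442)/3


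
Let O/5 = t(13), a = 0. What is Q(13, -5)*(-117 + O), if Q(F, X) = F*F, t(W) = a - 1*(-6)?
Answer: -14703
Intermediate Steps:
t(W) = 6 (t(W) = 0 - 1*(-6) = 0 + 6 = 6)
O = 30 (O = 5*6 = 30)
Q(F, X) = F**2
Q(13, -5)*(-117 + O) = 13**2*(-117 + 30) = 169*(-87) = -14703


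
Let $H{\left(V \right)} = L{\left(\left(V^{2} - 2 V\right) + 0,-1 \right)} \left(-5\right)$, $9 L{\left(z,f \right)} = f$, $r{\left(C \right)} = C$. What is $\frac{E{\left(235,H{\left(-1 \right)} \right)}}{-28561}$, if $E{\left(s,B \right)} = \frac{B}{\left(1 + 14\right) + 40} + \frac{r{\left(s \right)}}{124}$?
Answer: $- \frac{23389}{350614836} \approx -6.6709 \cdot 10^{-5}$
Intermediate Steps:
$L{\left(z,f \right)} = \frac{f}{9}$
$H{\left(V \right)} = \frac{5}{9}$ ($H{\left(V \right)} = \frac{1}{9} \left(-1\right) \left(-5\right) = \left(- \frac{1}{9}\right) \left(-5\right) = \frac{5}{9}$)
$E{\left(s,B \right)} = \frac{B}{55} + \frac{s}{124}$ ($E{\left(s,B \right)} = \frac{B}{\left(1 + 14\right) + 40} + \frac{s}{124} = \frac{B}{15 + 40} + s \frac{1}{124} = \frac{B}{55} + \frac{s}{124}$)
$\frac{E{\left(235,H{\left(-1 \right)} \right)}}{-28561} = \frac{\frac{1}{55} \cdot \frac{5}{9} + \frac{1}{124} \cdot 235}{-28561} = \left(\frac{1}{99} + \frac{235}{124}\right) \left(- \frac{1}{28561}\right) = \frac{23389}{12276} \left(- \frac{1}{28561}\right) = - \frac{23389}{350614836}$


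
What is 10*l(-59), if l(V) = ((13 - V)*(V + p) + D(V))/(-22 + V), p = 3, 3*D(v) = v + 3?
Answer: 121520/243 ≈ 500.08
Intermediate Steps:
D(v) = 1 + v/3 (D(v) = (v + 3)/3 = (3 + v)/3 = 1 + v/3)
l(V) = (1 + V/3 + (3 + V)*(13 - V))/(-22 + V) (l(V) = ((13 - V)*(V + 3) + (1 + V/3))/(-22 + V) = ((13 - V)*(3 + V) + (1 + V/3))/(-22 + V) = ((3 + V)*(13 - V) + (1 + V/3))/(-22 + V) = (1 + V/3 + (3 + V)*(13 - V))/(-22 + V))
10*l(-59) = 10*((40 - 1*(-59)² + (31/3)*(-59))/(-22 - 59)) = 10*((40 - 1*3481 - 1829/3)/(-81)) = 10*(-(40 - 3481 - 1829/3)/81) = 10*(-1/81*(-12152/3)) = 10*(12152/243) = 121520/243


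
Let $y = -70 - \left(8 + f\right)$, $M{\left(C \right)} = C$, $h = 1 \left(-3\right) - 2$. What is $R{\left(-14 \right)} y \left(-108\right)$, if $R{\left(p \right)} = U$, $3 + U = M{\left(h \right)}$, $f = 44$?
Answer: $-105408$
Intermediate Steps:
$h = -5$ ($h = -3 - 2 = -5$)
$y = -122$ ($y = -70 - 52 = -122$)
$U = -8$ ($U = -3 - 5 = -8$)
$R{\left(p \right)} = -8$
$R{\left(-14 \right)} y \left(-108\right) = \left(-8\right) \left(-122\right) \left(-108\right) = 976 \left(-108\right) = -105408$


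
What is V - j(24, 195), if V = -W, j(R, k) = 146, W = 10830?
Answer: -10976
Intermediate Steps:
V = -10830 (V = -1*10830 = -10830)
V - j(24, 195) = -10830 - 1*146 = -10830 - 146 = -10976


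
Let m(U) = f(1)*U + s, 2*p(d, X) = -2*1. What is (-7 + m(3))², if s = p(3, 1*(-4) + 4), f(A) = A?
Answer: 25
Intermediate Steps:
p(d, X) = -1 (p(d, X) = (-2*1)/2 = (½)*(-2) = -1)
s = -1
m(U) = -1 + U (m(U) = 1*U - 1 = U - 1 = -1 + U)
(-7 + m(3))² = (-7 + (-1 + 3))² = (-7 + 2)² = (-5)² = 25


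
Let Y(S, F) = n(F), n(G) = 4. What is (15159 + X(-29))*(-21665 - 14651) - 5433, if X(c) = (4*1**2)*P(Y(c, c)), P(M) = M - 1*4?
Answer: -550519677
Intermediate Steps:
Y(S, F) = 4
P(M) = -4 + M (P(M) = M - 4 = -4 + M)
X(c) = 0 (X(c) = (4*1**2)*(-4 + 4) = (4*1)*0 = 4*0 = 0)
(15159 + X(-29))*(-21665 - 14651) - 5433 = (15159 + 0)*(-21665 - 14651) - 5433 = 15159*(-36316) - 5433 = -550514244 - 5433 = -550519677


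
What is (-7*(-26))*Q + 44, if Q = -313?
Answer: -56922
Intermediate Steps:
(-7*(-26))*Q + 44 = -7*(-26)*(-313) + 44 = 182*(-313) + 44 = -56966 + 44 = -56922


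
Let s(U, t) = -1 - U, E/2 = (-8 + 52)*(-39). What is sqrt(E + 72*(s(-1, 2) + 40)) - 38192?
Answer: -38192 + 2*I*sqrt(138) ≈ -38192.0 + 23.495*I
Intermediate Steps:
E = -3432 (E = 2*((-8 + 52)*(-39)) = 2*(44*(-39)) = 2*(-1716) = -3432)
sqrt(E + 72*(s(-1, 2) + 40)) - 38192 = sqrt(-3432 + 72*((-1 - 1*(-1)) + 40)) - 38192 = sqrt(-3432 + 72*((-1 + 1) + 40)) - 38192 = sqrt(-3432 + 72*(0 + 40)) - 38192 = sqrt(-3432 + 72*40) - 38192 = sqrt(-3432 + 2880) - 38192 = sqrt(-552) - 38192 = 2*I*sqrt(138) - 38192 = -38192 + 2*I*sqrt(138)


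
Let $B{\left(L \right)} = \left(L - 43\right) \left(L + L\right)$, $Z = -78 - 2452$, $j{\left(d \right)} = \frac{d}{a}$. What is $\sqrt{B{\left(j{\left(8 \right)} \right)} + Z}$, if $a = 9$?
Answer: $\frac{7 i \sqrt{4306}}{9} \approx 51.038 i$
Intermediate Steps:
$j{\left(d \right)} = \frac{d}{9}$
$Z = -2530$
$B{\left(L \right)} = 2 L \left(-43 + L\right)$ ($B{\left(L \right)} = \left(-43 + L\right) 2 L = 2 L \left(-43 + L\right)$)
$\sqrt{B{\left(j{\left(8 \right)} \right)} + Z} = \sqrt{2 \cdot \frac{1}{9} \cdot 8 \left(-43 + \frac{1}{9} \cdot 8\right) - 2530} = \sqrt{2 \cdot \frac{8}{9} \left(-43 + \frac{8}{9}\right) - 2530} = \sqrt{2 \cdot \frac{8}{9} \left(- \frac{379}{9}\right) - 2530} = \sqrt{- \frac{6064}{81} - 2530} = \sqrt{- \frac{210994}{81}} = \frac{7 i \sqrt{4306}}{9}$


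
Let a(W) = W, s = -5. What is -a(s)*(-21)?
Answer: -105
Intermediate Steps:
-a(s)*(-21) = -1*(-5)*(-21) = 5*(-21) = -105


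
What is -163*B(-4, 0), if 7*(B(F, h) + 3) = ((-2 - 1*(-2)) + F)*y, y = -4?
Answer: 815/7 ≈ 116.43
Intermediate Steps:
B(F, h) = -3 - 4*F/7 (B(F, h) = -3 + (((-2 - 1*(-2)) + F)*(-4))/7 = -3 + (((-2 + 2) + F)*(-4))/7 = -3 + ((0 + F)*(-4))/7 = -3 + (F*(-4))/7 = -3 + (-4*F)/7 = -3 - 4*F/7)
-163*B(-4, 0) = -163*(-3 - 4/7*(-4)) = -163*(-3 + 16/7) = -163*(-5/7) = 815/7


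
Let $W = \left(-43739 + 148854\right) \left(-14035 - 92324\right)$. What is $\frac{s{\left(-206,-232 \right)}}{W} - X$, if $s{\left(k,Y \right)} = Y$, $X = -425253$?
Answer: $\frac{4754297192475337}{11179926285} \approx 4.2525 \cdot 10^{5}$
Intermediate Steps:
$W = -11179926285$ ($W = 105115 \left(-106359\right) = -11179926285$)
$\frac{s{\left(-206,-232 \right)}}{W} - X = - \frac{232}{-11179926285} - -425253 = \left(-232\right) \left(- \frac{1}{11179926285}\right) + 425253 = \frac{232}{11179926285} + 425253 = \frac{4754297192475337}{11179926285}$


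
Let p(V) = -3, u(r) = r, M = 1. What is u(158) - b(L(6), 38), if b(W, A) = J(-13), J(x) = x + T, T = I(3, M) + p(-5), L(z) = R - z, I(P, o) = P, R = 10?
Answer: 171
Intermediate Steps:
L(z) = 10 - z
T = 0 (T = 3 - 3 = 0)
J(x) = x (J(x) = x + 0 = x)
b(W, A) = -13
u(158) - b(L(6), 38) = 158 - 1*(-13) = 158 + 13 = 171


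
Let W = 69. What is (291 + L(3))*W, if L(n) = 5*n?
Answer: 21114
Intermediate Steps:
(291 + L(3))*W = (291 + 5*3)*69 = (291 + 15)*69 = 306*69 = 21114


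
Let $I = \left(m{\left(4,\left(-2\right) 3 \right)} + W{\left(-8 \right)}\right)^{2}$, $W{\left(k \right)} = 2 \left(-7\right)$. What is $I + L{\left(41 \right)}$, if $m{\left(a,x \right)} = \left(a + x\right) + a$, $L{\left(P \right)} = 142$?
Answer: $286$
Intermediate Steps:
$W{\left(k \right)} = -14$
$m{\left(a,x \right)} = x + 2 a$
$I = 144$ ($I = \left(\left(\left(-2\right) 3 + 2 \cdot 4\right) - 14\right)^{2} = \left(\left(-6 + 8\right) - 14\right)^{2} = \left(2 - 14\right)^{2} = \left(-12\right)^{2} = 144$)
$I + L{\left(41 \right)} = 144 + 142 = 286$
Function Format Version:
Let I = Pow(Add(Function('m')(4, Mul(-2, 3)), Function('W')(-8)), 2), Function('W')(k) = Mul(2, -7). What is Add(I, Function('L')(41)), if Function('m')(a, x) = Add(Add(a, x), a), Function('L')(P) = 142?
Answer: 286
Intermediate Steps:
Function('W')(k) = -14
Function('m')(a, x) = Add(x, Mul(2, a))
I = 144 (I = Pow(Add(Add(Mul(-2, 3), Mul(2, 4)), -14), 2) = Pow(Add(Add(-6, 8), -14), 2) = Pow(Add(2, -14), 2) = Pow(-12, 2) = 144)
Add(I, Function('L')(41)) = Add(144, 142) = 286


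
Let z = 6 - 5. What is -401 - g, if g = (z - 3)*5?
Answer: -391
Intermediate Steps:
z = 1
g = -10 (g = (1 - 3)*5 = -2*5 = -10)
-401 - g = -401 - 1*(-10) = -401 + 10 = -391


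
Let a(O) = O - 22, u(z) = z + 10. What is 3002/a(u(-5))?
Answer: -3002/17 ≈ -176.59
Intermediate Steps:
u(z) = 10 + z
a(O) = -22 + O
3002/a(u(-5)) = 3002/(-22 + (10 - 5)) = 3002/(-22 + 5) = 3002/(-17) = 3002*(-1/17) = -3002/17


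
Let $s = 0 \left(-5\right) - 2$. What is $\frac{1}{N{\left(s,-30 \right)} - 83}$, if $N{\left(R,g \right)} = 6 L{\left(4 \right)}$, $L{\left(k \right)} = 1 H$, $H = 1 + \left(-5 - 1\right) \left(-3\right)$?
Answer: $\frac{1}{31} \approx 0.032258$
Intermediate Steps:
$H = 19$ ($H = 1 - -18 = 1 + 18 = 19$)
$s = -2$ ($s = 0 - 2 = -2$)
$L{\left(k \right)} = 19$ ($L{\left(k \right)} = 1 \cdot 19 = 19$)
$N{\left(R,g \right)} = 114$ ($N{\left(R,g \right)} = 6 \cdot 19 = 114$)
$\frac{1}{N{\left(s,-30 \right)} - 83} = \frac{1}{114 - 83} = \frac{1}{31}$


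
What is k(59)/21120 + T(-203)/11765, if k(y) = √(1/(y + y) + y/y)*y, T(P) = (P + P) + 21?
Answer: -77/2353 + √14042/42240 ≈ -0.029919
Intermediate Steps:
T(P) = 21 + 2*P (T(P) = 2*P + 21 = 21 + 2*P)
k(y) = y*√(1 + 1/(2*y)) (k(y) = √(1/(2*y) + 1)*y = √(1 + 1/(2*y))*y = y*√(1 + 1/(2*y)))
k(59)/21120 + T(-203)/11765 = ((½)*59*√(4 + 2/59))/21120 + (21 + 2*(-203))/11765 = ((½)*59*√(4 + 2*(1/59)))*(1/21120) + (21 - 406)*(1/11765) = ((½)*59*√(4 + 2/59))*(1/21120) - 385*1/11765 = ((½)*59*√(238/59))*(1/21120) - 77/2353 = ((½)*59*(√14042/59))*(1/21120) - 77/2353 = (√14042/2)*(1/21120) - 77/2353 = √14042/42240 - 77/2353 = -77/2353 + √14042/42240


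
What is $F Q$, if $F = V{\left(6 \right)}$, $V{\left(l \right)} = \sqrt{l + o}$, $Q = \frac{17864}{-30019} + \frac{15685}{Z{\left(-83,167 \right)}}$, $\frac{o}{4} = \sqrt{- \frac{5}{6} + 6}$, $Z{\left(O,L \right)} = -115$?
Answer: $- \frac{2866075 \sqrt{54 + 6 \sqrt{186}}}{62767} \approx -532.17$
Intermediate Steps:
$o = \frac{2 \sqrt{186}}{3}$ ($o = 4 \sqrt{- \frac{5}{6} + 6} = 4 \sqrt{\frac{31}{6}} = 4 \frac{\sqrt{186}}{6} = \frac{2 \sqrt{186}}{3} \approx 9.0921$)
$Q = - \frac{8598225}{62767}$ ($Q = \frac{17864}{-30019} + \frac{15685}{-115} = 17864 \left(- \frac{1}{30019}\right) + 15685 \left(- \frac{1}{115}\right) = - \frac{1624}{2729} - \frac{3137}{23} = - \frac{8598225}{62767} \approx -136.99$)
$V{\left(l \right)} = \sqrt{l + \frac{2 \sqrt{186}}{3}}$
$F = \frac{\sqrt{54 + 6 \sqrt{186}}}{3}$ ($F = \frac{\sqrt{6 \sqrt{186} + 9 \cdot 6}}{3} = \frac{\sqrt{6 \sqrt{186} + 54}}{3} = \frac{\sqrt{54 + 6 \sqrt{186}}}{3} \approx 3.8849$)
$F Q = \frac{\sqrt{54 + 6 \sqrt{186}}}{3} \left(- \frac{8598225}{62767}\right) = - \frac{2866075 \sqrt{54 + 6 \sqrt{186}}}{62767}$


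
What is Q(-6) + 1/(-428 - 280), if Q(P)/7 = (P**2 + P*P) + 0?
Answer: 356831/708 ≈ 504.00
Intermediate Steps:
Q(P) = 14*P**2 (Q(P) = 7*((P**2 + P*P) + 0) = 7*((P**2 + P**2) + 0) = 7*(2*P**2 + 0) = 7*(2*P**2) = 14*P**2)
Q(-6) + 1/(-428 - 280) = 14*(-6)**2 + 1/(-428 - 280) = 14*36 + 1/(-708) = 504 - 1/708 = 356831/708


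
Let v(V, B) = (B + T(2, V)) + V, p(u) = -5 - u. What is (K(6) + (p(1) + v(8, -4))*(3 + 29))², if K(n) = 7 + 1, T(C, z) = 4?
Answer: 5184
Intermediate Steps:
K(n) = 8
v(V, B) = 4 + B + V (v(V, B) = (B + 4) + V = (4 + B) + V = 4 + B + V)
(K(6) + (p(1) + v(8, -4))*(3 + 29))² = (8 + ((-5 - 1*1) + (4 - 4 + 8))*(3 + 29))² = (8 + ((-5 - 1) + 8)*32)² = (8 + (-6 + 8)*32)² = (8 + 2*32)² = (8 + 64)² = 72² = 5184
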